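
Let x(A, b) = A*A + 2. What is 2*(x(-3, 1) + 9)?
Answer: 40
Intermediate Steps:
x(A, b) = 2 + A**2 (x(A, b) = A**2 + 2 = 2 + A**2)
2*(x(-3, 1) + 9) = 2*((2 + (-3)**2) + 9) = 2*((2 + 9) + 9) = 2*(11 + 9) = 2*20 = 40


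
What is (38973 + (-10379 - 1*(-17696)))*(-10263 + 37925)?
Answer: 1280473980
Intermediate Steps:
(38973 + (-10379 - 1*(-17696)))*(-10263 + 37925) = (38973 + (-10379 + 17696))*27662 = (38973 + 7317)*27662 = 46290*27662 = 1280473980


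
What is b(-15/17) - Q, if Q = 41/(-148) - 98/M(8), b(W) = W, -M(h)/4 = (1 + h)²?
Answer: -185005/203796 ≈ -0.90779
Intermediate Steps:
M(h) = -4*(1 + h)²
Q = 305/11988 (Q = 41/(-148) - 98*(-1/(4*(1 + 8)²)) = 41*(-1/148) - 98/((-4*9²)) = -41/148 - 98/((-4*81)) = -41/148 - 98/(-324) = -41/148 - 98*(-1/324) = -41/148 + 49/162 = 305/11988 ≈ 0.025442)
b(-15/17) - Q = -15/17 - 1*305/11988 = -15*1/17 - 305/11988 = -15/17 - 305/11988 = -185005/203796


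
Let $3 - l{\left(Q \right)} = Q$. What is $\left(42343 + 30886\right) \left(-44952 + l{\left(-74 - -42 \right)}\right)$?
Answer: $-3289226993$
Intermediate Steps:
$l{\left(Q \right)} = 3 - Q$
$\left(42343 + 30886\right) \left(-44952 + l{\left(-74 - -42 \right)}\right) = \left(42343 + 30886\right) \left(-44952 + \left(3 - \left(-74 - -42\right)\right)\right) = 73229 \left(-44952 + \left(3 - \left(-74 + 42\right)\right)\right) = 73229 \left(-44952 + \left(3 - -32\right)\right) = 73229 \left(-44952 + \left(3 + 32\right)\right) = 73229 \left(-44952 + 35\right) = 73229 \left(-44917\right) = -3289226993$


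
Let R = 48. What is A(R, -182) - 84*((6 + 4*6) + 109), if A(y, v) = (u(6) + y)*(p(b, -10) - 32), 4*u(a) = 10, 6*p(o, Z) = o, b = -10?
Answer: -80257/6 ≈ -13376.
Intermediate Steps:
p(o, Z) = o/6
u(a) = 5/2 (u(a) = (¼)*10 = 5/2)
A(y, v) = -505/6 - 101*y/3 (A(y, v) = (5/2 + y)*((⅙)*(-10) - 32) = (5/2 + y)*(-5/3 - 32) = (5/2 + y)*(-101/3) = -505/6 - 101*y/3)
A(R, -182) - 84*((6 + 4*6) + 109) = (-505/6 - 101/3*48) - 84*((6 + 4*6) + 109) = (-505/6 - 1616) - 84*((6 + 24) + 109) = -10201/6 - 84*(30 + 109) = -10201/6 - 84*139 = -10201/6 - 11676 = -80257/6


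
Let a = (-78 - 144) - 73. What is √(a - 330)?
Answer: 25*I ≈ 25.0*I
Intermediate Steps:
a = -295 (a = -222 - 73 = -295)
√(a - 330) = √(-295 - 330) = √(-625) = 25*I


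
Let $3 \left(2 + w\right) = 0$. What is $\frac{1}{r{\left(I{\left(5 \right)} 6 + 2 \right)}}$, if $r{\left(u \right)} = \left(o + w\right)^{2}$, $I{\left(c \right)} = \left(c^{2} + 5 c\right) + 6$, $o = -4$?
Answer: $\frac{1}{36} \approx 0.027778$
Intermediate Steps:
$w = -2$ ($w = -2 + \frac{1}{3} \cdot 0 = -2 + 0 = -2$)
$I{\left(c \right)} = 6 + c^{2} + 5 c$
$r{\left(u \right)} = 36$ ($r{\left(u \right)} = \left(-4 - 2\right)^{2} = \left(-6\right)^{2} = 36$)
$\frac{1}{r{\left(I{\left(5 \right)} 6 + 2 \right)}} = \frac{1}{36}$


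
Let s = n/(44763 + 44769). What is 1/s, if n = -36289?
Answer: -89532/36289 ≈ -2.4672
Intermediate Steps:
s = -36289/89532 (s = -36289/(44763 + 44769) = -36289/89532 ≈ -0.40532)
1/s = 1/(-36289/89532) = -89532/36289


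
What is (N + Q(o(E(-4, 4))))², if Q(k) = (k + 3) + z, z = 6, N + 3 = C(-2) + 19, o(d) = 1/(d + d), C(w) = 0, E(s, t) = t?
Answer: 40401/64 ≈ 631.27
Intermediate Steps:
o(d) = 1/(2*d)
N = 16 (N = -3 + (0 + 19) = -3 + 19 = 16)
Q(k) = 9 + k (Q(k) = (k + 3) + 6 = (3 + k) + 6 = 9 + k)
(N + Q(o(E(-4, 4))))² = (16 + (9 + (½)/4))² = (16 + (9 + (½)*(¼)))² = (16 + (9 + ⅛))² = (16 + 73/8)² = (201/8)² = 40401/64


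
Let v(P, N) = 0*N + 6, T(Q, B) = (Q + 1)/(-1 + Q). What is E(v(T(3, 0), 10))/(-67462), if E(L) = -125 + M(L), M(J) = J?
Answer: 119/67462 ≈ 0.0017640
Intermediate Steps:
T(Q, B) = (1 + Q)/(-1 + Q)
v(P, N) = 6 (v(P, N) = 0 + 6 = 6)
E(L) = -125 + L
E(v(T(3, 0), 10))/(-67462) = (-125 + 6)/(-67462) = -119*(-1/67462) = 119/67462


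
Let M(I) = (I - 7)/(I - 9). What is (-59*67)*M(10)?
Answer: -11859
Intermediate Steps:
M(I) = (-7 + I)/(-9 + I)
(-59*67)*M(10) = (-59*67)*((-7 + 10)/(-9 + 10)) = -3953*3/1 = -3953*3 = -11859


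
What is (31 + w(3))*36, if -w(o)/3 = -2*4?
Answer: 1980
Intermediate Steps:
w(o) = 24 (w(o) = -(-6)*4 = -3*(-8) = 24)
(31 + w(3))*36 = (31 + 24)*36 = 55*36 = 1980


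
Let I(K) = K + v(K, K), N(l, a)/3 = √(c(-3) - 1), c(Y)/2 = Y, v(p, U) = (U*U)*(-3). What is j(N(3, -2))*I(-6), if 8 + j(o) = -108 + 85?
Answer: 3534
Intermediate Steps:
v(p, U) = -3*U² (v(p, U) = U²*(-3) = -3*U²)
c(Y) = 2*Y
N(l, a) = 3*I*√7 (N(l, a) = 3*√(2*(-3) - 1) = 3*√(-6 - 1) = 3*√(-7) = 3*(I*√7) = 3*I*√7)
j(o) = -31 (j(o) = -8 + (-108 + 85) = -8 - 23 = -31)
I(K) = K - 3*K²
j(N(3, -2))*I(-6) = -(-186)*(1 - 3*(-6)) = -(-186)*(1 + 18) = -(-186)*19 = -31*(-114) = 3534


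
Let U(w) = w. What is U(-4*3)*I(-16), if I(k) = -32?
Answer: 384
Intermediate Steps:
U(-4*3)*I(-16) = -4*3*(-32) = -12*(-32) = 384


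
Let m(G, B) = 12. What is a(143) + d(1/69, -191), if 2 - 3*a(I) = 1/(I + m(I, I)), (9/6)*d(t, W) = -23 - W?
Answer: 17463/155 ≈ 112.66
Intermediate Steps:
d(t, W) = -46/3 - 2*W/3 (d(t, W) = 2*(-23 - W)/3 = -46/3 - 2*W/3)
a(I) = ⅔ - 1/(3*(12 + I)) (a(I) = ⅔ - 1/(3*(I + 12)) = ⅔ - 1/(3*(12 + I)))
a(143) + d(1/69, -191) = (23 + 2*143)/(3*(12 + 143)) + (-46/3 - ⅔*(-191)) = (⅓)*(23 + 286)/155 + (-46/3 + 382/3) = (⅓)*(1/155)*309 + 112 = 103/155 + 112 = 17463/155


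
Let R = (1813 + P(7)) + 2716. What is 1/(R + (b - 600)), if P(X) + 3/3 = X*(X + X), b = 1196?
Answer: 1/5222 ≈ 0.00019150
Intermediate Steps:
P(X) = -1 + 2*X² (P(X) = -1 + X*(X + X) = -1 + X*(2*X) = -1 + 2*X²)
R = 4626 (R = (1813 + (-1 + 2*7²)) + 2716 = (1813 + (-1 + 2*49)) + 2716 = (1813 + (-1 + 98)) + 2716 = (1813 + 97) + 2716 = 1910 + 2716 = 4626)
1/(R + (b - 600)) = 1/(4626 + (1196 - 600)) = 1/(4626 + 596) = 1/5222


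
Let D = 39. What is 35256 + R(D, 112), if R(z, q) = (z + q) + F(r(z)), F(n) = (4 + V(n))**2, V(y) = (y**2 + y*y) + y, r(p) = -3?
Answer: 35768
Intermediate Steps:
V(y) = y + 2*y**2 (V(y) = (y**2 + y**2) + y = 2*y**2 + y = y + 2*y**2)
F(n) = (4 + n*(1 + 2*n))**2
R(z, q) = 361 + q + z (R(z, q) = (z + q) + (4 - 3*(1 + 2*(-3)))**2 = (q + z) + (4 - 3*(1 - 6))**2 = (q + z) + (4 - 3*(-5))**2 = (q + z) + (4 + 15)**2 = (q + z) + 19**2 = (q + z) + 361 = 361 + q + z)
35256 + R(D, 112) = 35256 + (361 + 112 + 39) = 35256 + 512 = 35768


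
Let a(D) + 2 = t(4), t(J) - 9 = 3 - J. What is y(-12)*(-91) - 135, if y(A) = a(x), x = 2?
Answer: -681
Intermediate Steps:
t(J) = 12 - J (t(J) = 9 + (3 - J) = 12 - J)
a(D) = 6 (a(D) = -2 + (12 - 1*4) = -2 + (12 - 4) = -2 + 8 = 6)
y(A) = 6
y(-12)*(-91) - 135 = 6*(-91) - 135 = -546 - 135 = -681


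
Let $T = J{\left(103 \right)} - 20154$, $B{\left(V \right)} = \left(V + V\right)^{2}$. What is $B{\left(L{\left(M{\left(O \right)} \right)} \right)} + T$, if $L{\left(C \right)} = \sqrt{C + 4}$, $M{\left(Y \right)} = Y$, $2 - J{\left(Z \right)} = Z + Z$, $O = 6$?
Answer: $-20318$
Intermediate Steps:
$J{\left(Z \right)} = 2 - 2 Z$ ($J{\left(Z \right)} = 2 - \left(Z + Z\right) = 2 - 2 Z$)
$L{\left(C \right)} = \sqrt{4 + C}$
$B{\left(V \right)} = 4 V^{2}$ ($B{\left(V \right)} = \left(2 V\right)^{2} = 4 V^{2}$)
$T = -20358$ ($T = \left(2 - 206\right) - 20154 = -204 - 20154 = -20358$)
$B{\left(L{\left(M{\left(O \right)} \right)} \right)} + T = 4 \left(\sqrt{4 + 6}\right)^{2} - 20358 = 4 \left(\sqrt{10}\right)^{2} - 20358 = 4 \cdot 10 - 20358 = 40 - 20358 = -20318$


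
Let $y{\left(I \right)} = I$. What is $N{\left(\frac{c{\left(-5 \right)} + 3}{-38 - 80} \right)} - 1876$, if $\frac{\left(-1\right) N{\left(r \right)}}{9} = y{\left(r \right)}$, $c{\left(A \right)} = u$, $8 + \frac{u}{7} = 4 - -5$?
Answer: $- \frac{110639}{59} \approx -1875.2$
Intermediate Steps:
$u = 7$ ($u = -56 + 7 \left(4 - -5\right) = -56 + 7 \left(4 + 5\right) = -56 + 7 \cdot 9 = -56 + 63 = 7$)
$c{\left(A \right)} = 7$
$N{\left(r \right)} = - 9 r$
$N{\left(\frac{c{\left(-5 \right)} + 3}{-38 - 80} \right)} - 1876 = - 9 \frac{7 + 3}{-38 - 80} - 1876 = - 9 \frac{10}{-118} - 1876 = - 9 \cdot 10 \left(- \frac{1}{118}\right) - 1876 = \left(-9\right) \left(- \frac{5}{59}\right) - 1876 = \frac{45}{59} - 1876 = - \frac{110639}{59}$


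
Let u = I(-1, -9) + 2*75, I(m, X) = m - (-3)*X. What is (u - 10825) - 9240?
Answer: -19943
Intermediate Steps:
I(m, X) = m + 3*X
u = 122 (u = (-1 + 3*(-9)) + 2*75 = (-1 - 27) + 150 = -28 + 150 = 122)
(u - 10825) - 9240 = (122 - 10825) - 9240 = -10703 - 9240 = -19943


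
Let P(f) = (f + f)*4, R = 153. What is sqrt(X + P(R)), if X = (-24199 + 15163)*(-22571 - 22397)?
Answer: 6*sqrt(11287002) ≈ 20158.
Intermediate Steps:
X = 406330848 (X = -9036*(-44968) = 406330848)
P(f) = 8*f (P(f) = (2*f)*4 = 8*f)
sqrt(X + P(R)) = sqrt(406330848 + 8*153) = sqrt(406330848 + 1224) = sqrt(406332072) = 6*sqrt(11287002)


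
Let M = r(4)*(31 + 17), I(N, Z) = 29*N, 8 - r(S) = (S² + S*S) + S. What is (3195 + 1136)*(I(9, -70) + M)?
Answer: -4690473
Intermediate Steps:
r(S) = 8 - S - 2*S² (r(S) = 8 - ((S² + S*S) + S) = 8 - ((S² + S²) + S) = 8 - (2*S² + S) = 8 - (S + 2*S²) = 8 + (-S - 2*S²) = 8 - S - 2*S²)
M = -1344 (M = (8 - 1*4 - 2*4²)*(31 + 17) = (8 - 4 - 2*16)*48 = (8 - 4 - 32)*48 = -28*48 = -1344)
(3195 + 1136)*(I(9, -70) + M) = (3195 + 1136)*(29*9 - 1344) = 4331*(261 - 1344) = 4331*(-1083) = -4690473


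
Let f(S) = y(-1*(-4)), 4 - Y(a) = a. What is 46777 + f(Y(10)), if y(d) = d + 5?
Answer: 46786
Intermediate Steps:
Y(a) = 4 - a
y(d) = 5 + d
f(S) = 9 (f(S) = 5 - 1*(-4) = 5 + 4 = 9)
46777 + f(Y(10)) = 46777 + 9 = 46786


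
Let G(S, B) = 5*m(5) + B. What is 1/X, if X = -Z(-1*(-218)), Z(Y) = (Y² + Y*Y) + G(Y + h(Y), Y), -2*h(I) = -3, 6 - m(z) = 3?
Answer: -1/95281 ≈ -1.0495e-5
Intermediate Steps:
m(z) = 3 (m(z) = 6 - 1*3 = 6 - 3 = 3)
h(I) = 3/2 (h(I) = -½*(-3) = 3/2)
G(S, B) = 15 + B (G(S, B) = 5*3 + B = 15 + B)
Z(Y) = 15 + Y + 2*Y² (Z(Y) = (Y² + Y*Y) + (15 + Y) = (Y² + Y²) + (15 + Y) = 2*Y² + (15 + Y) = 15 + Y + 2*Y²)
X = -95281 (X = -(15 - 1*(-218) + 2*(-1*(-218))²) = -(15 + 218 + 2*218²) = -(15 + 218 + 2*47524) = -(15 + 218 + 95048) = -1*95281 = -95281)
1/X = 1/(-95281) = -1/95281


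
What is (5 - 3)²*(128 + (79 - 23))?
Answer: 736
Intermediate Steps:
(5 - 3)²*(128 + (79 - 23)) = 2²*(128 + 56) = 4*184 = 736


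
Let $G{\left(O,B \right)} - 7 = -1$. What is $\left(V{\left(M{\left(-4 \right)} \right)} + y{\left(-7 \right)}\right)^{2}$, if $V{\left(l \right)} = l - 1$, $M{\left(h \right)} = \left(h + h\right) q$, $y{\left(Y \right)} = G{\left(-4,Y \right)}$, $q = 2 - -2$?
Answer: $729$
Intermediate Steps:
$G{\left(O,B \right)} = 6$ ($G{\left(O,B \right)} = 7 - 1 = 6$)
$q = 4$ ($q = 2 + 2 = 4$)
$y{\left(Y \right)} = 6$
$M{\left(h \right)} = 8 h$ ($M{\left(h \right)} = \left(h + h\right) 4 = 2 h 4 = 8 h$)
$V{\left(l \right)} = -1 + l$
$\left(V{\left(M{\left(-4 \right)} \right)} + y{\left(-7 \right)}\right)^{2} = \left(\left(-1 + 8 \left(-4\right)\right) + 6\right)^{2} = \left(\left(-1 - 32\right) + 6\right)^{2} = \left(-33 + 6\right)^{2} = \left(-27\right)^{2} = 729$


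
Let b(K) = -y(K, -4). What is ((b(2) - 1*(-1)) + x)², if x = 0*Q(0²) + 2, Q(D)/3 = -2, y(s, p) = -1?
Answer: 16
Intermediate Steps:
Q(D) = -6 (Q(D) = 3*(-2) = -6)
b(K) = 1 (b(K) = -1*(-1) = 1)
x = 2 (x = 0*(-6) + 2 = 0 + 2 = 2)
((b(2) - 1*(-1)) + x)² = ((1 - 1*(-1)) + 2)² = ((1 + 1) + 2)² = (2 + 2)² = 4² = 16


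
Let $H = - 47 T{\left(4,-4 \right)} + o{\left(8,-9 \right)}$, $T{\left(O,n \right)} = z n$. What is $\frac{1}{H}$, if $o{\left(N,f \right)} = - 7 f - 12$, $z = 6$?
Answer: $\frac{1}{1179} \approx 0.00084818$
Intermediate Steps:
$o{\left(N,f \right)} = -12 - 7 f$
$T{\left(O,n \right)} = 6 n$
$H = 1179$ ($H = - 47 \cdot 6 \left(-4\right) - -51 = \left(-47\right) \left(-24\right) + \left(-12 + 63\right) = 1128 + 51 = 1179$)
$\frac{1}{H} = \frac{1}{1179}$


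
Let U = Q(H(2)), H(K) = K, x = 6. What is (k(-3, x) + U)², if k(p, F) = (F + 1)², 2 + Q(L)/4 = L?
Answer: 2401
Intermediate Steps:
Q(L) = -8 + 4*L
k(p, F) = (1 + F)²
U = 0 (U = -8 + 4*2 = -8 + 8 = 0)
(k(-3, x) + U)² = ((1 + 6)² + 0)² = (7² + 0)² = (49 + 0)² = 49² = 2401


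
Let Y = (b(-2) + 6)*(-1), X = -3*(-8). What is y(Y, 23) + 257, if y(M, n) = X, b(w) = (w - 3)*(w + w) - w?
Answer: 281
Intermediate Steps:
b(w) = -w + 2*w*(-3 + w) (b(w) = (-3 + w)*(2*w) - w = 2*w*(-3 + w) - w = -w + 2*w*(-3 + w))
X = 24
Y = -28 (Y = (-2*(-7 + 2*(-2)) + 6)*(-1) = (-2*(-7 - 4) + 6)*(-1) = (-2*(-11) + 6)*(-1) = (22 + 6)*(-1) = 28*(-1) = -28)
y(M, n) = 24
y(Y, 23) + 257 = 24 + 257 = 281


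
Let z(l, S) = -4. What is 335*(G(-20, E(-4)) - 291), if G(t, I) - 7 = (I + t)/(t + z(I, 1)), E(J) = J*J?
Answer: -570505/6 ≈ -95084.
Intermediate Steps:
E(J) = J²
G(t, I) = 7 + (I + t)/(-4 + t) (G(t, I) = 7 + (I + t)/(t - 4) = 7 + (I + t)/(-4 + t))
335*(G(-20, E(-4)) - 291) = 335*((-28 + (-4)² + 8*(-20))/(-4 - 20) - 291) = 335*((-28 + 16 - 160)/(-24) - 291) = 335*(-1/24*(-172) - 291) = 335*(43/6 - 291) = 335*(-1703/6) = -570505/6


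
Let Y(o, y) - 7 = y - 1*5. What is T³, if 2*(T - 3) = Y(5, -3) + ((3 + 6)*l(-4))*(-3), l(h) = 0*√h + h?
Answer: 1442897/8 ≈ 1.8036e+5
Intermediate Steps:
Y(o, y) = 2 + y (Y(o, y) = 7 + (y - 1*5) = 7 + (y - 5) = 7 + (-5 + y) = 2 + y)
l(h) = h (l(h) = 0 + h = h)
T = 113/2 (T = 3 + ((2 - 3) + ((3 + 6)*(-4))*(-3))/2 = 3 + (-1 + (9*(-4))*(-3))/2 = 3 + (-1 - 36*(-3))/2 = 3 + (-1 + 108)/2 = 3 + (½)*107 = 3 + 107/2 = 113/2 ≈ 56.500)
T³ = (113/2)³ = 1442897/8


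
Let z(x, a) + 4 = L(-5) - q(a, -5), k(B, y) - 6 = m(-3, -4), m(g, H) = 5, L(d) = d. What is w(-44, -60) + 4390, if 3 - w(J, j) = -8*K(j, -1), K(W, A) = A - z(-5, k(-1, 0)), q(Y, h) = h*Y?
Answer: 4017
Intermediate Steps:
q(Y, h) = Y*h
k(B, y) = 11 (k(B, y) = 6 + 5 = 11)
z(x, a) = -9 + 5*a (z(x, a) = -4 + (-5 - a*(-5)) = -4 + (-5 - (-5)*a) = -4 + (-5 + 5*a) = -9 + 5*a)
K(W, A) = -46 + A (K(W, A) = A - (-9 + 5*11) = A - (-9 + 55) = A - 1*46 = A - 46 = -46 + A)
w(J, j) = -373 (w(J, j) = 3 - (-8)*(-46 - 1) = 3 - (-8)*(-47) = 3 - 1*376 = 3 - 376 = -373)
w(-44, -60) + 4390 = -373 + 4390 = 4017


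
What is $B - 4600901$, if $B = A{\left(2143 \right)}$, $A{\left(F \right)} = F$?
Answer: $-4598758$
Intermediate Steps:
$B = 2143$
$B - 4600901 = 2143 - 4600901 = -4598758$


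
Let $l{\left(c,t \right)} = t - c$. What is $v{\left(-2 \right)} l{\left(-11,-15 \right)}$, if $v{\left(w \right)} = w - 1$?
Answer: $12$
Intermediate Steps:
$v{\left(w \right)} = -1 + w$
$v{\left(-2 \right)} l{\left(-11,-15 \right)} = \left(-1 - 2\right) \left(-15 - -11\right) = - 3 \left(-15 + 11\right) = \left(-3\right) \left(-4\right) = 12$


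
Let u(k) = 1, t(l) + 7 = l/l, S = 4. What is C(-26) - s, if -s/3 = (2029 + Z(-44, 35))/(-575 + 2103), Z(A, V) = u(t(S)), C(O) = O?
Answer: -16819/764 ≈ -22.014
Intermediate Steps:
t(l) = -6 (t(l) = -7 + l/l = -7 + 1 = -6)
Z(A, V) = 1
s = -3045/764 (s = -3*(2029 + 1)/(-575 + 2103) = -6090/1528 = -3*1015/764 = -3045/764 ≈ -3.9856)
C(-26) - s = -26 - 1*(-3045/764) = -26 + 3045/764 = -16819/764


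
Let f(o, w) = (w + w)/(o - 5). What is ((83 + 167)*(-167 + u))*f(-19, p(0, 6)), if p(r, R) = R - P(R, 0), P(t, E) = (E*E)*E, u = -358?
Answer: 65625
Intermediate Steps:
P(t, E) = E**3 (P(t, E) = E**2*E = E**3)
p(r, R) = R (p(r, R) = R - 1*0**3 = R - 1*0 = R + 0 = R)
f(o, w) = 2*w/(-5 + o) (f(o, w) = (2*w)/(-5 + o) = 2*w/(-5 + o))
((83 + 167)*(-167 + u))*f(-19, p(0, 6)) = ((83 + 167)*(-167 - 358))*(2*6/(-5 - 19)) = (250*(-525))*(2*6/(-24)) = -262500*6*(-1)/24 = -131250*(-1/2) = 65625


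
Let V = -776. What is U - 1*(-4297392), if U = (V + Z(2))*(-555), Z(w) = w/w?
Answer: 4727517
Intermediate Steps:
Z(w) = 1
U = 430125 (U = (-776 + 1)*(-555) = -775*(-555) = 430125)
U - 1*(-4297392) = 430125 - 1*(-4297392) = 430125 + 4297392 = 4727517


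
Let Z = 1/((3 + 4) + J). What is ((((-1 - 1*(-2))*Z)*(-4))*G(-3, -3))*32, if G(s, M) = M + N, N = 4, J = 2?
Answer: -128/9 ≈ -14.222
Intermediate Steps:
Z = 1/9 (Z = 1/((3 + 4) + 2) = 1/(7 + 2) = 1/9 ≈ 0.11111)
G(s, M) = 4 + M (G(s, M) = M + 4 = 4 + M)
((((-1 - 1*(-2))*Z)*(-4))*G(-3, -3))*32 = ((((-1 - 1*(-2))*(1/9))*(-4))*(4 - 3))*32 = ((((-1 + 2)*(1/9))*(-4))*1)*32 = (((1*(1/9))*(-4))*1)*32 = (((1/9)*(-4))*1)*32 = -4/9*1*32 = -4/9*32 = -128/9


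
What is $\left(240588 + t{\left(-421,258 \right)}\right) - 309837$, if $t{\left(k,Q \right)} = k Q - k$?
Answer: $-177446$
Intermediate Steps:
$t{\left(k,Q \right)} = - k + Q k$ ($t{\left(k,Q \right)} = Q k - k = - k + Q k$)
$\left(240588 + t{\left(-421,258 \right)}\right) - 309837 = \left(240588 - 421 \left(-1 + 258\right)\right) - 309837 = \left(240588 - 108197\right) - 309837 = 132391 - 309837 = -177446$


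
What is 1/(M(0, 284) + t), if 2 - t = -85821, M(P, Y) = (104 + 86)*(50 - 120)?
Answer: 1/72523 ≈ 1.3789e-5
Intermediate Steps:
M(P, Y) = -13300 (M(P, Y) = 190*(-70) = -13300)
t = 85823 (t = 2 - 1*(-85821) = 2 + 85821 = 85823)
1/(M(0, 284) + t) = 1/(-13300 + 85823) = 1/72523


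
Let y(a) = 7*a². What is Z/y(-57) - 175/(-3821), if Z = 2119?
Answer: 12076724/86901003 ≈ 0.13897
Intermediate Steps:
Z/y(-57) - 175/(-3821) = 2119/((7*(-57)²)) - 175/(-3821) = 2119/((7*3249)) - 175*(-1/3821) = 2119/22743 + 175/3821 = 12076724/86901003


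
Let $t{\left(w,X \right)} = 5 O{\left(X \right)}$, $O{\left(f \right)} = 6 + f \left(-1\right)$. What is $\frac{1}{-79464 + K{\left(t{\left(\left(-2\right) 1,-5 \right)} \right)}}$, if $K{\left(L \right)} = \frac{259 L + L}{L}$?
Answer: $- \frac{1}{79204} \approx -1.2626 \cdot 10^{-5}$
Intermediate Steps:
$O{\left(f \right)} = 6 - f$
$t{\left(w,X \right)} = 30 - 5 X$ ($t{\left(w,X \right)} = 5 \left(6 - X\right) = 30 - 5 X$)
$K{\left(L \right)} = 260$ ($K{\left(L \right)} = \frac{260 L}{L} = 260$)
$\frac{1}{-79464 + K{\left(t{\left(\left(-2\right) 1,-5 \right)} \right)}} = \frac{1}{-79464 + 260} = \frac{1}{-79204} = - \frac{1}{79204}$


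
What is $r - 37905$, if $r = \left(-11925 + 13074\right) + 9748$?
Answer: $-27008$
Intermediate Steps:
$r = 10897$ ($r = 1149 + 9748 = 10897$)
$r - 37905 = 10897 - 37905 = -27008$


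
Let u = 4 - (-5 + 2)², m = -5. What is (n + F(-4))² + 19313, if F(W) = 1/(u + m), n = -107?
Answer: 3078341/100 ≈ 30783.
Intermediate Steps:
u = -5 (u = 4 - 1*(-3)² = 4 - 1*9 = 4 - 9 = -5)
F(W) = -⅒ (F(W) = 1/(-5 - 5) = 1/(-10) = -⅒)
(n + F(-4))² + 19313 = (-107 - ⅒)² + 19313 = (-1071/10)² + 19313 = 1147041/100 + 19313 = 3078341/100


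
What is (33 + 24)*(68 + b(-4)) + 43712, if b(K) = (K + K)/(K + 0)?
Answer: 47702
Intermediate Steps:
b(K) = 2 (b(K) = (2*K)/K = 2)
(33 + 24)*(68 + b(-4)) + 43712 = (33 + 24)*(68 + 2) + 43712 = 57*70 + 43712 = 3990 + 43712 = 47702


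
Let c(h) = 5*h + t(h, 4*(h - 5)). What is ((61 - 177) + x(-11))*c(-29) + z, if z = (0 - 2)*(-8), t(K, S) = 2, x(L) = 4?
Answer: 16032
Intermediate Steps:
c(h) = 2 + 5*h (c(h) = 5*h + 2 = 2 + 5*h)
z = 16 (z = -2*(-8) = 16)
((61 - 177) + x(-11))*c(-29) + z = ((61 - 177) + 4)*(2 + 5*(-29)) + 16 = (-116 + 4)*(2 - 145) + 16 = -112*(-143) + 16 = 16016 + 16 = 16032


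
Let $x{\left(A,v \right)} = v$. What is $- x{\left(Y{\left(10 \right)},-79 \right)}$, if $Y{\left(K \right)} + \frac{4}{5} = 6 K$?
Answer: $79$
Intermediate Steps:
$Y{\left(K \right)} = - \frac{4}{5} + 6 K$
$- x{\left(Y{\left(10 \right)},-79 \right)} = \left(-1\right) \left(-79\right) = 79$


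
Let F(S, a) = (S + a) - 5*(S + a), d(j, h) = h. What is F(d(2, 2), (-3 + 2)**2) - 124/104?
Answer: -343/26 ≈ -13.192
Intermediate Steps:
F(S, a) = -4*S - 4*a (F(S, a) = (S + a) + (-5*S - 5*a) = -4*S - 4*a)
F(d(2, 2), (-3 + 2)**2) - 124/104 = (-4*2 - 4*(-3 + 2)**2) - 124/104 = (-8 - 4*(-1)**2) - 124/104 = (-8 - 4*1) - 2*31/52 = (-8 - 4) - 31/26 = -12 - 31/26 = -343/26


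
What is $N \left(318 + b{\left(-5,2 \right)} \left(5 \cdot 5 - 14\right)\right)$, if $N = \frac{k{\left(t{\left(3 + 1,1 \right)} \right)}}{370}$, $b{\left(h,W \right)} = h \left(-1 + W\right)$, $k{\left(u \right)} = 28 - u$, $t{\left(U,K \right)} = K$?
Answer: $\frac{7101}{370} \approx 19.192$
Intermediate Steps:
$N = \frac{27}{370}$ ($N = \frac{28 - 1}{370} = \left(28 - 1\right) \frac{1}{370} = 27 \cdot \frac{1}{370} = \frac{27}{370} \approx 0.072973$)
$N \left(318 + b{\left(-5,2 \right)} \left(5 \cdot 5 - 14\right)\right) = \frac{27 \left(318 + - 5 \left(-1 + 2\right) \left(5 \cdot 5 - 14\right)\right)}{370} = \frac{27 \left(318 + \left(-5\right) 1 \left(25 - 14\right)\right)}{370} = \frac{27 \left(318 - 55\right)}{370} = \frac{27}{370} \cdot 263 = \frac{7101}{370}$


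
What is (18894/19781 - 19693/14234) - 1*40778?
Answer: -11481686592649/281562754 ≈ -40778.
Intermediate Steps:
(18894/19781 - 19693/14234) - 1*40778 = (18894*(1/19781) - 19693*1/14234) - 40778 = (18894/19781 - 19693/14234) - 40778 = -120610037/281562754 - 40778 = -11481686592649/281562754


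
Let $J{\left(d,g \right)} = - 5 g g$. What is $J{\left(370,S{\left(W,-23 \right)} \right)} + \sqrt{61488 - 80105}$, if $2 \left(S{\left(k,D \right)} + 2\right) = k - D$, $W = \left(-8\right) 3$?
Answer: $- \frac{125}{4} + i \sqrt{18617} \approx -31.25 + 136.44 i$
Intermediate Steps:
$W = -24$
$S{\left(k,D \right)} = -2 + \frac{k}{2} - \frac{D}{2}$ ($S{\left(k,D \right)} = -2 + \frac{k - D}{2} = -2 - \left(\frac{D}{2} - \frac{k}{2}\right) = -2 + \frac{k}{2} - \frac{D}{2}$)
$J{\left(d,g \right)} = - 5 g^{2}$
$J{\left(370,S{\left(W,-23 \right)} \right)} + \sqrt{61488 - 80105} = - 5 \left(-2 + \frac{1}{2} \left(-24\right) - - \frac{23}{2}\right)^{2} + \sqrt{61488 - 80105} = - 5 \left(-2 - 12 + \frac{23}{2}\right)^{2} + \sqrt{-18617} = - 5 \left(- \frac{5}{2}\right)^{2} + i \sqrt{18617} = \left(-5\right) \frac{25}{4} + i \sqrt{18617} = - \frac{125}{4} + i \sqrt{18617}$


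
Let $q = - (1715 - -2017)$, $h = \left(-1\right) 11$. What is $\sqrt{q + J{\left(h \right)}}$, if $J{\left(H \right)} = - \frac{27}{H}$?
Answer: $\frac{5 i \sqrt{18051}}{11} \approx 61.07 i$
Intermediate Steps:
$h = -11$
$q = -3732$ ($q = - (1715 + 2017) = \left(-1\right) 3732 = -3732$)
$\sqrt{q + J{\left(h \right)}} = \sqrt{-3732 - \frac{27}{-11}} = \sqrt{-3732 - - \frac{27}{11}} = \sqrt{-3732 + \frac{27}{11}} = \sqrt{- \frac{41025}{11}} = \frac{5 i \sqrt{18051}}{11}$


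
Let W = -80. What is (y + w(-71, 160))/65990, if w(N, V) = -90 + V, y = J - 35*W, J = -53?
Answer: 2817/65990 ≈ 0.042688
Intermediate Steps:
y = 2747 (y = -53 - 35*(-80) = -53 + 2800 = 2747)
(y + w(-71, 160))/65990 = (2747 + (-90 + 160))/65990 = (2747 + 70)*(1/65990) = 2817*(1/65990) = 2817/65990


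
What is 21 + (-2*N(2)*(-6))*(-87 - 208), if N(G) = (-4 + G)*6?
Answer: 42501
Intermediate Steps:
N(G) = -24 + 6*G
21 + (-2*N(2)*(-6))*(-87 - 208) = 21 + (-2*(-24 + 6*2)*(-6))*(-87 - 208) = 21 + (-2*(-24 + 12)*(-6))*(-295) = 21 + (-2*(-12)*(-6))*(-295) = 21 + (24*(-6))*(-295) = 21 - 144*(-295) = 21 + 42480 = 42501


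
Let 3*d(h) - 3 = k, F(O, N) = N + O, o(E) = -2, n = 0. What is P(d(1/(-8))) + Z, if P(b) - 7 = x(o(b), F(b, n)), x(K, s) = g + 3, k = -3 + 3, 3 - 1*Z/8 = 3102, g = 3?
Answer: -24779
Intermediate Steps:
Z = -24792 (Z = 24 - 8*3102 = 24 - 24816 = -24792)
k = 0
d(h) = 1 (d(h) = 1 + (1/3)*0 = 1 + 0 = 1)
x(K, s) = 6 (x(K, s) = 3 + 3 = 6)
P(b) = 13 (P(b) = 7 + 6 = 13)
P(d(1/(-8))) + Z = 13 - 24792 = -24779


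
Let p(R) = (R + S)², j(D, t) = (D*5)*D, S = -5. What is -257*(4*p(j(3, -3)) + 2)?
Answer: -1645314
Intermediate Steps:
j(D, t) = 5*D² (j(D, t) = (5*D)*D = 5*D²)
p(R) = (-5 + R)² (p(R) = (R - 5)² = (-5 + R)²)
-257*(4*p(j(3, -3)) + 2) = -257*(4*(-5 + 5*3²)² + 2) = -257*(4*(-5 + 5*9)² + 2) = -257*(4*(-5 + 45)² + 2) = -257*(4*40² + 2) = -257*(4*1600 + 2) = -257*(6400 + 2) = -257*6402 = -1645314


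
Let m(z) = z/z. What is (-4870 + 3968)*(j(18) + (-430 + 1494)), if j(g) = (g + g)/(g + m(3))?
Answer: -18267304/19 ≈ -9.6144e+5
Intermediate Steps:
m(z) = 1
j(g) = 2*g/(1 + g) (j(g) = (g + g)/(g + 1) = (2*g)/(1 + g) = 2*g/(1 + g))
(-4870 + 3968)*(j(18) + (-430 + 1494)) = (-4870 + 3968)*(2*18/(1 + 18) + (-430 + 1494)) = -902*(2*18/19 + 1064) = -902*(2*18*(1/19) + 1064) = -902*(36/19 + 1064) = -902*20252/19 = -18267304/19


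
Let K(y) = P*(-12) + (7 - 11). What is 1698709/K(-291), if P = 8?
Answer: -1698709/100 ≈ -16987.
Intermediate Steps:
K(y) = -100 (K(y) = 8*(-12) + (7 - 11) = -96 - 4 = -100)
1698709/K(-291) = 1698709/(-100) = 1698709*(-1/100) = -1698709/100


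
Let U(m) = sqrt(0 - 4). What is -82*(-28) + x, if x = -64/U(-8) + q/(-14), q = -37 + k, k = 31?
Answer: 16075/7 + 32*I ≈ 2296.4 + 32.0*I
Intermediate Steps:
q = -6 (q = -37 + 31 = -6)
U(m) = 2*I (U(m) = sqrt(-4) = 2*I)
x = 3/7 + 32*I (x = -64*(-I/2) - 6/(-14) = -(-32)*I - 6*(-1/14) = 32*I + 3/7 = 3/7 + 32*I ≈ 0.42857 + 32.0*I)
-82*(-28) + x = -82*(-28) + (3/7 + 32*I) = 2296 + (3/7 + 32*I) = 16075/7 + 32*I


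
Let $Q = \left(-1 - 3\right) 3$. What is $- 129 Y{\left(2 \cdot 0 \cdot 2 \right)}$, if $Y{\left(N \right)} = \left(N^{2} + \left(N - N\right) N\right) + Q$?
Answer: $1548$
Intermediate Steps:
$Q = -12$ ($Q = \left(-4\right) 3 = -12$)
$Y{\left(N \right)} = -12 + N^{2}$ ($Y{\left(N \right)} = \left(N^{2} + \left(N - N\right) N\right) - 12 = \left(N^{2} + 0 N\right) - 12 = \left(N^{2} + 0\right) - 12 = N^{2} - 12 = -12 + N^{2}$)
$- 129 Y{\left(2 \cdot 0 \cdot 2 \right)} = - 129 \left(-12 + \left(2 \cdot 0 \cdot 2\right)^{2}\right) = - 129 \left(-12 + \left(0 \cdot 2\right)^{2}\right) = - 129 \left(-12 + 0^{2}\right) = - 129 \left(-12 + 0\right) = \left(-129\right) \left(-12\right) = 1548$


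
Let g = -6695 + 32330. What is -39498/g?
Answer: -13166/8545 ≈ -1.5408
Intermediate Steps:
g = 25635
-39498/g = -39498/25635 = -39498*1/25635 = -13166/8545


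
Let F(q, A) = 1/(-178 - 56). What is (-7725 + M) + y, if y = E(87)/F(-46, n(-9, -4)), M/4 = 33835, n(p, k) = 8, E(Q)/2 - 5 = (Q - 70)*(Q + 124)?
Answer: -1553441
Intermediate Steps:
E(Q) = 10 + 2*(-70 + Q)*(124 + Q) (E(Q) = 10 + 2*((Q - 70)*(Q + 124)) = 10 + 2*((-70 + Q)*(124 + Q)) = 10 + 2*(-70 + Q)*(124 + Q))
F(q, A) = -1/234 (F(q, A) = 1/(-234) = -1/234)
M = 135340 (M = 4*33835 = 135340)
y = -1681056 (y = (-17350 + 2*87**2 + 108*87)/(-1/234) = (-17350 + 2*7569 + 9396)*(-234) = (-17350 + 15138 + 9396)*(-234) = 7184*(-234) = -1681056)
(-7725 + M) + y = (-7725 + 135340) - 1681056 = 127615 - 1681056 = -1553441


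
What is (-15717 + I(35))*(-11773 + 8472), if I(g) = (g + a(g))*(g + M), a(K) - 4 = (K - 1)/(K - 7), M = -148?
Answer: 936351757/14 ≈ 6.6882e+7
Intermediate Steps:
a(K) = 4 + (-1 + K)/(-7 + K) (a(K) = 4 + (K - 1)/(K - 7) = 4 + (-1 + K)/(-7 + K))
I(g) = (-148 + g)*(g + (-29 + 5*g)/(-7 + g)) (I(g) = (g + (-29 + 5*g)/(-7 + g))*(g - 148) = (g + (-29 + 5*g)/(-7 + g))*(-148 + g) = (-148 + g)*(g + (-29 + 5*g)/(-7 + g)))
(-15717 + I(35))*(-11773 + 8472) = (-15717 + (4292 + 35**3 - 150*35**2 + 267*35)/(-7 + 35))*(-11773 + 8472) = (-15717 + (4292 + 42875 - 150*1225 + 9345)/28)*(-3301) = (-15717 + (4292 + 42875 - 183750 + 9345)/28)*(-3301) = (-15717 + (1/28)*(-127238))*(-3301) = (-15717 - 63619/14)*(-3301) = -283657/14*(-3301) = 936351757/14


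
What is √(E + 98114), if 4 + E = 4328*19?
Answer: 3*√20038 ≈ 424.67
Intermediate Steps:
E = 82228 (E = -4 + 4328*19 = -4 + 82232 = 82228)
√(E + 98114) = √(82228 + 98114) = √180342 = 3*√20038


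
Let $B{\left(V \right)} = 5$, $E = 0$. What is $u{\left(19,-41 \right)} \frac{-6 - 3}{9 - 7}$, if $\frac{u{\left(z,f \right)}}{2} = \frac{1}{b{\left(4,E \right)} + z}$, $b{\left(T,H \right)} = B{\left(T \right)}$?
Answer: $- \frac{3}{8} \approx -0.375$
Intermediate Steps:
$b{\left(T,H \right)} = 5$
$u{\left(z,f \right)} = \frac{2}{5 + z}$
$u{\left(19,-41 \right)} \frac{-6 - 3}{9 - 7} = \frac{2}{5 + 19} \frac{-6 - 3}{9 - 7} = \frac{2}{24} \left(- \frac{9}{2}\right) = 2 \cdot \frac{1}{24} \left(\left(-9\right) \frac{1}{2}\right) = \frac{1}{12} \left(- \frac{9}{2}\right) = - \frac{3}{8}$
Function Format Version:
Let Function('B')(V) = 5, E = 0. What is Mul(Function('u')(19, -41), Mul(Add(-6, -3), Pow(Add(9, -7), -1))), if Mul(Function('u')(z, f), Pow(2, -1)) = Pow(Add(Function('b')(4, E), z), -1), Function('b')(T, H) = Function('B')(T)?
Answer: Rational(-3, 8) ≈ -0.37500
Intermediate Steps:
Function('b')(T, H) = 5
Function('u')(z, f) = Mul(2, Pow(Add(5, z), -1))
Mul(Function('u')(19, -41), Mul(Add(-6, -3), Pow(Add(9, -7), -1))) = Mul(Mul(2, Pow(Add(5, 19), -1)), Mul(Add(-6, -3), Pow(Add(9, -7), -1))) = Mul(Mul(2, Pow(24, -1)), Mul(-9, Pow(2, -1))) = Mul(Mul(2, Rational(1, 24)), Mul(-9, Rational(1, 2))) = Mul(Rational(1, 12), Rational(-9, 2)) = Rational(-3, 8)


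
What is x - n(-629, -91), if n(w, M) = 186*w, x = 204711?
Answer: 321705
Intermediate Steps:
x - n(-629, -91) = 204711 - 186*(-629) = 204711 - 1*(-116994) = 204711 + 116994 = 321705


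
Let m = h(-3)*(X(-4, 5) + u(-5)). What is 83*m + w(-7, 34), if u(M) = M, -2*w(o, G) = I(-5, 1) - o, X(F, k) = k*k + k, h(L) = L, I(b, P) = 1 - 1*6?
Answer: -6226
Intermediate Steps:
I(b, P) = -5 (I(b, P) = 1 - 6 = -5)
X(F, k) = k + k² (X(F, k) = k² + k = k + k²)
w(o, G) = 5/2 + o/2 (w(o, G) = -(-5 - o)/2 = 5/2 + o/2)
m = -75 (m = -3*(5*(1 + 5) - 5) = -3*(5*6 - 5) = -3*(30 - 5) = -3*25 = -75)
83*m + w(-7, 34) = 83*(-75) + (5/2 + (½)*(-7)) = -6225 + (5/2 - 7/2) = -6225 - 1 = -6226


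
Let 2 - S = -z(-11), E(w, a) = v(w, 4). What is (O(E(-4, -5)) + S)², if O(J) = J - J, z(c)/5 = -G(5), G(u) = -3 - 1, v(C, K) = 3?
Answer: 484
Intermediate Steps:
G(u) = -4
E(w, a) = 3
z(c) = 20 (z(c) = 5*(-1*(-4)) = 5*4 = 20)
O(J) = 0
S = 22 (S = 2 - (-1)*20 = 2 - 1*(-20) = 2 + 20 = 22)
(O(E(-4, -5)) + S)² = (0 + 22)² = 22² = 484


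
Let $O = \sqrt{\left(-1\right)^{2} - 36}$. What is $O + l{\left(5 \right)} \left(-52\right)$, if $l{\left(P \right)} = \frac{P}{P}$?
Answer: $-52 + i \sqrt{35} \approx -52.0 + 5.9161 i$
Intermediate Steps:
$l{\left(P \right)} = 1$
$O = i \sqrt{35}$ ($O = \sqrt{1 - 36} = \sqrt{-35} = i \sqrt{35} \approx 5.9161 i$)
$O + l{\left(5 \right)} \left(-52\right) = i \sqrt{35} + 1 \left(-52\right) = i \sqrt{35} - 52 = -52 + i \sqrt{35}$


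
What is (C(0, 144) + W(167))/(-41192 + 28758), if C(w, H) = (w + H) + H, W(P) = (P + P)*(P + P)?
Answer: -55922/6217 ≈ -8.9950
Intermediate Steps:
W(P) = 4*P² (W(P) = (2*P)*(2*P) = 4*P²)
C(w, H) = w + 2*H (C(w, H) = (H + w) + H = w + 2*H)
(C(0, 144) + W(167))/(-41192 + 28758) = ((0 + 2*144) + 4*167²)/(-41192 + 28758) = ((0 + 288) + 4*27889)/(-12434) = (288 + 111556)*(-1/12434) = 111844*(-1/12434) = -55922/6217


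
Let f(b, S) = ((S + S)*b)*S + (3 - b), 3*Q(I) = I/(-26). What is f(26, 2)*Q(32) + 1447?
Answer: 53473/39 ≈ 1371.1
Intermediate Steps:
Q(I) = -I/78 (Q(I) = (I/(-26))/3 = (I*(-1/26))/3 = (-I/26)/3 = -I/78)
f(b, S) = 3 - b + 2*b*S² (f(b, S) = ((2*S)*b)*S + (3 - b) = (2*S*b)*S + (3 - b) = 2*b*S² + (3 - b) = 3 - b + 2*b*S²)
f(26, 2)*Q(32) + 1447 = (3 - 1*26 + 2*26*2²)*(-1/78*32) + 1447 = (3 - 26 + 2*26*4)*(-16/39) + 1447 = (3 - 26 + 208)*(-16/39) + 1447 = 185*(-16/39) + 1447 = -2960/39 + 1447 = 53473/39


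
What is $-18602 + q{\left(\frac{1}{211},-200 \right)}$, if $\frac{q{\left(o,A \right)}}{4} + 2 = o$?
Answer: $- \frac{3926706}{211} \approx -18610.0$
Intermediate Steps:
$q{\left(o,A \right)} = -8 + 4 o$
$-18602 + q{\left(\frac{1}{211},-200 \right)} = -18602 - \left(8 - \frac{4}{211}\right) = -18602 + \left(-8 + 4 \cdot \frac{1}{211}\right) = -18602 + \left(-8 + \frac{4}{211}\right) = -18602 - \frac{1684}{211} = - \frac{3926706}{211}$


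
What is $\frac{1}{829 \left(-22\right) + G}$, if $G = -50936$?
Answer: $- \frac{1}{69174} \approx -1.4456 \cdot 10^{-5}$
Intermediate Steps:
$\frac{1}{829 \left(-22\right) + G} = \frac{1}{829 \left(-22\right) - 50936} = \frac{1}{-18238 - 50936} = \frac{1}{-69174} = - \frac{1}{69174}$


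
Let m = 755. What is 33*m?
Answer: 24915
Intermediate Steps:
33*m = 33*755 = 24915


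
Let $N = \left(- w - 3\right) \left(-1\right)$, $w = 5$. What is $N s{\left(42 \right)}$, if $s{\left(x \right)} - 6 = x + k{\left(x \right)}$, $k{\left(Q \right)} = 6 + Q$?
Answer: $768$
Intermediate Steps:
$N = 8$ ($N = \left(\left(-1\right) 5 - 3\right) \left(-1\right) = \left(-5 - 3\right) \left(-1\right) = \left(-8\right) \left(-1\right) = 8$)
$s{\left(x \right)} = 12 + 2 x$ ($s{\left(x \right)} = 6 + \left(x + \left(6 + x\right)\right) = 6 + \left(6 + 2 x\right) = 12 + 2 x$)
$N s{\left(42 \right)} = 8 \left(12 + 2 \cdot 42\right) = 8 \left(12 + 84\right) = 8 \cdot 96 = 768$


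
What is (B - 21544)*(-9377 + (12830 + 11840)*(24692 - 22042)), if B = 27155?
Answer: 366769316153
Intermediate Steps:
(B - 21544)*(-9377 + (12830 + 11840)*(24692 - 22042)) = (27155 - 21544)*(-9377 + (12830 + 11840)*(24692 - 22042)) = 5611*(-9377 + 24670*2650) = 5611*(-9377 + 65375500) = 5611*65366123 = 366769316153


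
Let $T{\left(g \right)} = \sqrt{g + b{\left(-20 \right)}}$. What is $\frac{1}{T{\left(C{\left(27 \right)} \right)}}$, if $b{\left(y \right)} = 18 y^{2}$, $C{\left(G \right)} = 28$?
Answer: $\frac{\sqrt{1807}}{3614} \approx 0.011762$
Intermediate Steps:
$T{\left(g \right)} = \sqrt{7200 + g}$ ($T{\left(g \right)} = \sqrt{g + 18 \left(-20\right)^{2}} = \sqrt{g + 18 \cdot 400} = \sqrt{g + 7200} = \sqrt{7200 + g}$)
$\frac{1}{T{\left(C{\left(27 \right)} \right)}} = \frac{1}{\sqrt{7200 + 28}} = \frac{1}{\sqrt{7228}} = \frac{1}{2 \sqrt{1807}} = \frac{\sqrt{1807}}{3614}$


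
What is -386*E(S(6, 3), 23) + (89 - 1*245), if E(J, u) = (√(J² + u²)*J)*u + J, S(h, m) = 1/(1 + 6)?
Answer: -1478/7 - 8878*√25922/49 ≈ -29382.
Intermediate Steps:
S(h, m) = ⅐ (S(h, m) = 1/7 = ⅐)
E(J, u) = J + J*u*√(J² + u²) (E(J, u) = (J*√(J² + u²))*u + J = J*u*√(J² + u²) + J = J + J*u*√(J² + u²))
-386*E(S(6, 3), 23) + (89 - 1*245) = -386*(1 + 23*√((⅐)² + 23²))/7 + (89 - 1*245) = -386*(1 + 23*√(1/49 + 529))/7 + (89 - 245) = -386*(1 + 23*√(25922/49))/7 - 156 = -386*(1 + 23*(√25922/7))/7 - 156 = -386*(1 + 23*√25922/7)/7 - 156 = -386*(⅐ + 23*√25922/49) - 156 = (-386/7 - 8878*√25922/49) - 156 = -1478/7 - 8878*√25922/49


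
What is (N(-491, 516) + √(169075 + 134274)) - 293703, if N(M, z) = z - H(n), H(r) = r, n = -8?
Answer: -293179 + √303349 ≈ -2.9263e+5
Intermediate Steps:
N(M, z) = 8 + z (N(M, z) = z - 1*(-8) = z + 8 = 8 + z)
(N(-491, 516) + √(169075 + 134274)) - 293703 = ((8 + 516) + √(169075 + 134274)) - 293703 = (524 + √303349) - 293703 = -293179 + √303349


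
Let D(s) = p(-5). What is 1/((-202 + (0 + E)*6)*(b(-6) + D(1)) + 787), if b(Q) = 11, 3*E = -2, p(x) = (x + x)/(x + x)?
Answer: -1/1685 ≈ -0.00059347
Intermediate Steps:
p(x) = 1 (p(x) = (2*x)/((2*x)) = (2*x)*(1/(2*x)) = 1)
E = -2/3 (E = (1/3)*(-2) = -2/3 ≈ -0.66667)
D(s) = 1
1/((-202 + (0 + E)*6)*(b(-6) + D(1)) + 787) = 1/((-202 + (0 - 2/3)*6)*(11 + 1) + 787) = 1/((-202 - 2/3*6)*12 + 787) = 1/((-202 - 4)*12 + 787) = 1/(-206*12 + 787) = 1/(-2472 + 787) = 1/(-1685) = -1/1685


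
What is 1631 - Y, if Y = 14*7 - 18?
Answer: 1551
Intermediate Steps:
Y = 80 (Y = 98 - 18 = 80)
1631 - Y = 1631 - 1*80 = 1631 - 80 = 1551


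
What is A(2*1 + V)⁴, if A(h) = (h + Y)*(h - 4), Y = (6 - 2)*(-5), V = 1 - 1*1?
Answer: 1679616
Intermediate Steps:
V = 0 (V = 1 - 1 = 0)
Y = -20 (Y = 4*(-5) = -20)
A(h) = (-20 + h)*(-4 + h) (A(h) = (h - 20)*(h - 4) = (-20 + h)*(-4 + h))
A(2*1 + V)⁴ = (80 + (2*1 + 0)² - 24*(2*1 + 0))⁴ = (80 + (2 + 0)² - 24*(2 + 0))⁴ = (80 + 2² - 24*2)⁴ = (80 + 4 - 48)⁴ = 36⁴ = 1679616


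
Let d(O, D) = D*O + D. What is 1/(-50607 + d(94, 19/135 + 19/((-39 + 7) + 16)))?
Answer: -432/21905183 ≈ -1.9721e-5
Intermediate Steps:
d(O, D) = D + D*O
1/(-50607 + d(94, 19/135 + 19/((-39 + 7) + 16))) = 1/(-50607 + (19/135 + 19/((-39 + 7) + 16))*(1 + 94)) = 1/(-50607 + (19*(1/135) + 19/(-32 + 16))*95) = 1/(-50607 + (19/135 + 19/(-16))*95) = 1/(-50607 + (19/135 + 19*(-1/16))*95) = 1/(-50607 + (19/135 - 19/16)*95) = 1/(-50607 - 2261/2160*95) = 1/(-50607 - 42959/432) = 1/(-21905183/432) = -432/21905183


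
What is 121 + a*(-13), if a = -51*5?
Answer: 3436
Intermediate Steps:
a = -255
121 + a*(-13) = 121 - 255*(-13) = 121 + 3315 = 3436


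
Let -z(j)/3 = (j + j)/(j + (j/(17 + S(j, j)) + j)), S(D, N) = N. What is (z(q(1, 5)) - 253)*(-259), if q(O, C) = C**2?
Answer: 5635063/85 ≈ 66295.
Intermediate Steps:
z(j) = -6*j/(2*j + j/(17 + j)) (z(j) = -3*(j + j)/(j + (j/(17 + j) + j)) = -3*2*j/(j + (j/(17 + j) + j)) = -3*2*j/(j + (j + j/(17 + j))) = -3*2*j/(2*j + j/(17 + j)) = -6*j/(2*j + j/(17 + j)))
(z(q(1, 5)) - 253)*(-259) = (6*(-17 - 1*5**2)/(35 + 2*5**2) - 253)*(-259) = (6*(-17 - 1*25)/(35 + 2*25) - 253)*(-259) = (6*(-17 - 25)/(35 + 50) - 253)*(-259) = (6*(-42)/85 - 253)*(-259) = (6*(1/85)*(-42) - 253)*(-259) = (-252/85 - 253)*(-259) = -21757/85*(-259) = 5635063/85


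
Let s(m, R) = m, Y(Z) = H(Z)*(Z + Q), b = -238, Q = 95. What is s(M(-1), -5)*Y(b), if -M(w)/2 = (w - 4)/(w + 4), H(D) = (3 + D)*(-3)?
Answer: -336050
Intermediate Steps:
H(D) = -9 - 3*D
M(w) = -2*(-4 + w)/(4 + w) (M(w) = -2*(w - 4)/(w + 4) = -2*(-4 + w)/(4 + w))
Y(Z) = (-9 - 3*Z)*(95 + Z) (Y(Z) = (-9 - 3*Z)*(Z + 95) = (-9 - 3*Z)*(95 + Z))
s(M(-1), -5)*Y(b) = (2*(4 - 1*(-1))/(4 - 1))*(-3*(3 - 238)*(95 - 238)) = (2*(4 + 1)/3)*(-3*(-235)*(-143)) = (2*(1/3)*5)*(-100815) = (10/3)*(-100815) = -336050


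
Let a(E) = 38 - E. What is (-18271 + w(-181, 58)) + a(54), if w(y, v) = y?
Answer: -18468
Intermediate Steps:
(-18271 + w(-181, 58)) + a(54) = (-18271 - 181) + (38 - 1*54) = -18452 + (38 - 54) = -18452 - 16 = -18468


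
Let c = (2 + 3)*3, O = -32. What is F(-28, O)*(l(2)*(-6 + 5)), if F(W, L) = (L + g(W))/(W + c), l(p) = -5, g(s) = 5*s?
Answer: 860/13 ≈ 66.154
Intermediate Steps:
c = 15 (c = 5*3 = 15)
F(W, L) = (L + 5*W)/(15 + W) (F(W, L) = (L + 5*W)/(W + 15) = (L + 5*W)/(15 + W))
F(-28, O)*(l(2)*(-6 + 5)) = ((-32 + 5*(-28))/(15 - 28))*(-5*(-6 + 5)) = ((-32 - 140)/(-13))*(-5*(-1)) = -1/13*(-172)*5 = (172/13)*5 = 860/13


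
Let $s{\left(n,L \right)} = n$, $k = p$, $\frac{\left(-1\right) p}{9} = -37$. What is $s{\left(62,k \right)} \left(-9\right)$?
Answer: $-558$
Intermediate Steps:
$p = 333$ ($p = \left(-9\right) \left(-37\right) = 333$)
$k = 333$
$s{\left(62,k \right)} \left(-9\right) = 62 \left(-9\right) = -558$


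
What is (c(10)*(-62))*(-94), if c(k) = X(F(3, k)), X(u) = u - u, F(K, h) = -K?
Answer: 0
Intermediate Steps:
X(u) = 0
c(k) = 0
(c(10)*(-62))*(-94) = (0*(-62))*(-94) = 0*(-94) = 0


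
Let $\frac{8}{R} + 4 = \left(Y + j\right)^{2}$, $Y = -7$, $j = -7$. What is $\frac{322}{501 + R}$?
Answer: $\frac{7728}{12025} \approx 0.64266$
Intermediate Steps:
$R = \frac{1}{24}$ ($R = \frac{8}{-4 + \left(-7 - 7\right)^{2}} = \frac{8}{-4 + \left(-14\right)^{2}} = \frac{8}{-4 + 196} = \frac{8}{192} = 8 \cdot \frac{1}{192} = \frac{1}{24} \approx 0.041667$)
$\frac{322}{501 + R} = \frac{322}{501 + \frac{1}{24}} = \frac{322}{\frac{12025}{24}} = 322 \cdot \frac{24}{12025} = \frac{7728}{12025}$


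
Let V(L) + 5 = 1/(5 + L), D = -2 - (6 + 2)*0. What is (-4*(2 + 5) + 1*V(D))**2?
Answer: 9604/9 ≈ 1067.1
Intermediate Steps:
D = -2 (D = -2 - 8*0 = -2 - 1*0 = -2 + 0 = -2)
V(L) = -5 + 1/(5 + L)
(-4*(2 + 5) + 1*V(D))**2 = (-4*(2 + 5) + 1*((-24 - 5*(-2))/(5 - 2)))**2 = (-4*7 + 1*((-24 + 10)/3))**2 = (-28 + 1*((1/3)*(-14)))**2 = (-28 + 1*(-14/3))**2 = (-28 - 14/3)**2 = (-98/3)**2 = 9604/9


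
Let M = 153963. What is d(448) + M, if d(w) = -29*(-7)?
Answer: 154166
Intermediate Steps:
d(w) = 203
d(448) + M = 203 + 153963 = 154166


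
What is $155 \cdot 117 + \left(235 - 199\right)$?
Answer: $18171$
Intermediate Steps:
$155 \cdot 117 + \left(235 - 199\right) = 18135 + 36 = 18171$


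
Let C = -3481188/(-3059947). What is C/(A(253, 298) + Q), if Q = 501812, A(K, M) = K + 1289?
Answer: 1740594/770118281119 ≈ 2.2602e-6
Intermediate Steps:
C = 3481188/3059947 (C = -3481188*(-1/3059947) = 3481188/3059947 ≈ 1.1377)
A(K, M) = 1289 + K
C/(A(253, 298) + Q) = 3481188/(3059947*((1289 + 253) + 501812)) = 3481188/(3059947*(1542 + 501812)) = (3481188/3059947)/503354 = (3481188/3059947)*(1/503354) = 1740594/770118281119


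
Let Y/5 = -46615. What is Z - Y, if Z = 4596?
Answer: 237671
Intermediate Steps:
Y = -233075 (Y = 5*(-46615) = -233075)
Z - Y = 4596 - 1*(-233075) = 4596 + 233075 = 237671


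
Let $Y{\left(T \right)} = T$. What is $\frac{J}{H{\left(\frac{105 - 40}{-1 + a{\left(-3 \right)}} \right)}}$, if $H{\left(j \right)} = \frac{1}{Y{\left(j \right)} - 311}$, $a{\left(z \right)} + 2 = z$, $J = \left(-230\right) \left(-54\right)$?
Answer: $-3997170$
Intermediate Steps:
$J = 12420$
$a{\left(z \right)} = -2 + z$
$H{\left(j \right)} = \frac{1}{-311 + j}$ ($H{\left(j \right)} = \frac{1}{j - 311} = \frac{1}{-311 + j}$)
$\frac{J}{H{\left(\frac{105 - 40}{-1 + a{\left(-3 \right)}} \right)}} = \frac{12420}{\frac{1}{-311 + \frac{105 - 40}{-1 - 5}}} = \frac{12420}{\frac{1}{-311 + \frac{65}{-1 - 5}}} = \frac{12420}{\frac{1}{-311 + \frac{65}{-6}}} = \frac{12420}{\frac{1}{-311 + 65 \left(- \frac{1}{6}\right)}} = \frac{12420}{\frac{1}{-311 - \frac{65}{6}}} = \frac{12420}{\frac{1}{- \frac{1931}{6}}} = \frac{12420}{- \frac{6}{1931}} = 12420 \left(- \frac{1931}{6}\right) = -3997170$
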